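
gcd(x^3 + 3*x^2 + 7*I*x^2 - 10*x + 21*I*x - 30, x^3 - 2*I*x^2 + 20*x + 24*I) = x + 2*I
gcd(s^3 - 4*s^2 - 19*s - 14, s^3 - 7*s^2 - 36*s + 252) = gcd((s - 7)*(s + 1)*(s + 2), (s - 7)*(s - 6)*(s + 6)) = s - 7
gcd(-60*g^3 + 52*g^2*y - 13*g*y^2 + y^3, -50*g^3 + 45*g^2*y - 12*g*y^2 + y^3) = 10*g^2 - 7*g*y + y^2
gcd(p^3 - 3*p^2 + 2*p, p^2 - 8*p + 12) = p - 2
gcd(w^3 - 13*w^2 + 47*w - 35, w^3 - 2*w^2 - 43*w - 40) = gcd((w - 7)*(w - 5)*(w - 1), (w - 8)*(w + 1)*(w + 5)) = 1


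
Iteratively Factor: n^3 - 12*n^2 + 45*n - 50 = (n - 5)*(n^2 - 7*n + 10) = (n - 5)*(n - 2)*(n - 5)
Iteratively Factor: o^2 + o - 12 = (o + 4)*(o - 3)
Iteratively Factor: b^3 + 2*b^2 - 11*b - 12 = (b - 3)*(b^2 + 5*b + 4) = (b - 3)*(b + 4)*(b + 1)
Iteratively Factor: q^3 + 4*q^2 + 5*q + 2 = (q + 1)*(q^2 + 3*q + 2) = (q + 1)^2*(q + 2)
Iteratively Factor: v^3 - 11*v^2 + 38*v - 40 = (v - 4)*(v^2 - 7*v + 10) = (v - 5)*(v - 4)*(v - 2)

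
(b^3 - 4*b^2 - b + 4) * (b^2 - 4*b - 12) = b^5 - 8*b^4 + 3*b^3 + 56*b^2 - 4*b - 48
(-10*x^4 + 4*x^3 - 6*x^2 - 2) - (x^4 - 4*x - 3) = -11*x^4 + 4*x^3 - 6*x^2 + 4*x + 1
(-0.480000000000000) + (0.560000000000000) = 0.0800000000000001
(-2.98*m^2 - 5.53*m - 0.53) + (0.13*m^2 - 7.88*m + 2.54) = -2.85*m^2 - 13.41*m + 2.01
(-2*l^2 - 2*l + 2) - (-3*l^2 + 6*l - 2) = l^2 - 8*l + 4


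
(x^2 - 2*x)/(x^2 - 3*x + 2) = x/(x - 1)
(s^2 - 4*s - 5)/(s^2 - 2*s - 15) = (s + 1)/(s + 3)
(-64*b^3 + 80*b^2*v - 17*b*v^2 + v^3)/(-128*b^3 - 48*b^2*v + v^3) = (8*b^2 - 9*b*v + v^2)/(16*b^2 + 8*b*v + v^2)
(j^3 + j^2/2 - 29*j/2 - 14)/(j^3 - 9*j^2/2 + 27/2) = (2*j^3 + j^2 - 29*j - 28)/(2*j^3 - 9*j^2 + 27)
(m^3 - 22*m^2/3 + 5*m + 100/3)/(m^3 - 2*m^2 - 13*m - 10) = (3*m^2 - 7*m - 20)/(3*(m^2 + 3*m + 2))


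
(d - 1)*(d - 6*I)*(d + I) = d^3 - d^2 - 5*I*d^2 + 6*d + 5*I*d - 6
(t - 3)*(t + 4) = t^2 + t - 12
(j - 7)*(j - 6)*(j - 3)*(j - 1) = j^4 - 17*j^3 + 97*j^2 - 207*j + 126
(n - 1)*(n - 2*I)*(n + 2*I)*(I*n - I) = I*n^4 - 2*I*n^3 + 5*I*n^2 - 8*I*n + 4*I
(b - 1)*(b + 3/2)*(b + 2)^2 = b^4 + 9*b^3/2 + 9*b^2/2 - 4*b - 6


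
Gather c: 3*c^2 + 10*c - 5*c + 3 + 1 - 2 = 3*c^2 + 5*c + 2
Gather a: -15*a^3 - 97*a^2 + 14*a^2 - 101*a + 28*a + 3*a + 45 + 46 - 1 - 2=-15*a^3 - 83*a^2 - 70*a + 88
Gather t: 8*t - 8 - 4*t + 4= 4*t - 4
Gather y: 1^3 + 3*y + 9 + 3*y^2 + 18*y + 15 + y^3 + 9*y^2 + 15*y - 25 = y^3 + 12*y^2 + 36*y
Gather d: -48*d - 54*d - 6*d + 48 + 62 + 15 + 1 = 126 - 108*d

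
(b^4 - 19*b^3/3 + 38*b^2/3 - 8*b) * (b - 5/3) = b^5 - 8*b^4 + 209*b^3/9 - 262*b^2/9 + 40*b/3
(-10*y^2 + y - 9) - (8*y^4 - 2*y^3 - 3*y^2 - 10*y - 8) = -8*y^4 + 2*y^3 - 7*y^2 + 11*y - 1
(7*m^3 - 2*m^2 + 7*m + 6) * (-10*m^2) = -70*m^5 + 20*m^4 - 70*m^3 - 60*m^2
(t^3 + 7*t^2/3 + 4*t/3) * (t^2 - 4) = t^5 + 7*t^4/3 - 8*t^3/3 - 28*t^2/3 - 16*t/3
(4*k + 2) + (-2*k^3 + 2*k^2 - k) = -2*k^3 + 2*k^2 + 3*k + 2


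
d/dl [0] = 0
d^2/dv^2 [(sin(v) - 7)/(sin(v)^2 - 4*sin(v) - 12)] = (-9*sin(v)^5 + 24*sin(v)^4 + 454*sin(v)^2 - 701*sin(v)/2 + 36*sin(3*v) + sin(5*v)/2 - 488)/((sin(v) - 6)^3*(sin(v) + 2)^3)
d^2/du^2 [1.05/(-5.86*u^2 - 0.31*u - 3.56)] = (72.11316*u^2 + 3.81486*u - 1.05*(11.72*u + 0.31)*(23.44*u + 0.62) + 43.80936)/(5.86*u^2 + 0.31*u + 3.56)^3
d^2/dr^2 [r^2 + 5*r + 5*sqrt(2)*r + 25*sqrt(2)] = 2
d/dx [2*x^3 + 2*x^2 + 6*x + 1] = 6*x^2 + 4*x + 6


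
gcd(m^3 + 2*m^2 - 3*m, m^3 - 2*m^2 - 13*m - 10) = 1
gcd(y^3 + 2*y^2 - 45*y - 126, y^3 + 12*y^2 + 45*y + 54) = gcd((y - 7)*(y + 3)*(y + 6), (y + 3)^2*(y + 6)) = y^2 + 9*y + 18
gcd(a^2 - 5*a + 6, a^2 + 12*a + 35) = 1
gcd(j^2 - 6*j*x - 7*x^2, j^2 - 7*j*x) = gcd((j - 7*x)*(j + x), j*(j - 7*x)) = -j + 7*x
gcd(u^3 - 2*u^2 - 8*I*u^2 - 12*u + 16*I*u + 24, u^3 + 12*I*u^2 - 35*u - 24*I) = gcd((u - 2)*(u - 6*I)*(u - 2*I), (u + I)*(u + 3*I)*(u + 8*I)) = 1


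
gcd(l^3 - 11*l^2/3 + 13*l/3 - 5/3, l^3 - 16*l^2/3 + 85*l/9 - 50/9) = l - 5/3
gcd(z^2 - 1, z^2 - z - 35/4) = 1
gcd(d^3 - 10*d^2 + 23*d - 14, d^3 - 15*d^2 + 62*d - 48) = d - 1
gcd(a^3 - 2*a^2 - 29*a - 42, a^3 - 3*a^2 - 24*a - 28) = a^2 - 5*a - 14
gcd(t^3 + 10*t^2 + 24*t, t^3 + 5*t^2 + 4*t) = t^2 + 4*t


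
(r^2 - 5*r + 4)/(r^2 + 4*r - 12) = (r^2 - 5*r + 4)/(r^2 + 4*r - 12)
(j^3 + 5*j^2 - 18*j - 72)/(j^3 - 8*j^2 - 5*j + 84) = (j + 6)/(j - 7)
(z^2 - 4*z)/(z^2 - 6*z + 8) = z/(z - 2)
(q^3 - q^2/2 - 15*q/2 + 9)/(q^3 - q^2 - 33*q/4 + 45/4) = 2*(q - 2)/(2*q - 5)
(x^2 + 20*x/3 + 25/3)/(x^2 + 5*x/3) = (x + 5)/x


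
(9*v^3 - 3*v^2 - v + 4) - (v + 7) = 9*v^3 - 3*v^2 - 2*v - 3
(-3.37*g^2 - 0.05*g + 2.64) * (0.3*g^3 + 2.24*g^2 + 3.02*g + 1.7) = -1.011*g^5 - 7.5638*g^4 - 9.4974*g^3 + 0.0336000000000007*g^2 + 7.8878*g + 4.488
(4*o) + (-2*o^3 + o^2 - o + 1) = -2*o^3 + o^2 + 3*o + 1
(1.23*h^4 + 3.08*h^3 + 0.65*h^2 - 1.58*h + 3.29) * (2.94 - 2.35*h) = -2.8905*h^5 - 3.6218*h^4 + 7.5277*h^3 + 5.624*h^2 - 12.3767*h + 9.6726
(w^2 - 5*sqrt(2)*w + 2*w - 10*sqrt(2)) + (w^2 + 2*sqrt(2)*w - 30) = 2*w^2 - 3*sqrt(2)*w + 2*w - 30 - 10*sqrt(2)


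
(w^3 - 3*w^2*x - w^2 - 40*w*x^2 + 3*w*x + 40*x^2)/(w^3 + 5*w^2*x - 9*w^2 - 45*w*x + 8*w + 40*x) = (w - 8*x)/(w - 8)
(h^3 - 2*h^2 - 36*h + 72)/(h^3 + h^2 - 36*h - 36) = (h - 2)/(h + 1)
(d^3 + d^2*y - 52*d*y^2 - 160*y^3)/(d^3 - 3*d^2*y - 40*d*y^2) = (d + 4*y)/d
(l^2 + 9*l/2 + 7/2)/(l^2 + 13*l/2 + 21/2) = (l + 1)/(l + 3)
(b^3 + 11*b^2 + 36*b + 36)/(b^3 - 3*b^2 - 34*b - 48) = (b + 6)/(b - 8)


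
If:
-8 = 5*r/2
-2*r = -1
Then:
No Solution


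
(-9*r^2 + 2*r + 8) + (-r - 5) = -9*r^2 + r + 3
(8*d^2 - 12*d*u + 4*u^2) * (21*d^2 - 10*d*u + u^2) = 168*d^4 - 332*d^3*u + 212*d^2*u^2 - 52*d*u^3 + 4*u^4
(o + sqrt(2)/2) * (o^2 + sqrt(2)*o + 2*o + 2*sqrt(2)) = o^3 + 2*o^2 + 3*sqrt(2)*o^2/2 + o + 3*sqrt(2)*o + 2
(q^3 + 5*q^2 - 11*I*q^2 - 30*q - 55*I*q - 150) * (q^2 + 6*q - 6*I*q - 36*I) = q^5 + 11*q^4 - 17*I*q^4 - 66*q^3 - 187*I*q^3 - 1056*q^2 - 330*I*q^2 - 2880*q + 1980*I*q + 5400*I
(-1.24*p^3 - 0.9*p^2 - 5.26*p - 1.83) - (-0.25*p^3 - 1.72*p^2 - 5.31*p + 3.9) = -0.99*p^3 + 0.82*p^2 + 0.0499999999999998*p - 5.73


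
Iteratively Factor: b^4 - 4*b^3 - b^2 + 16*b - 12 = (b + 2)*(b^3 - 6*b^2 + 11*b - 6) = (b - 1)*(b + 2)*(b^2 - 5*b + 6) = (b - 3)*(b - 1)*(b + 2)*(b - 2)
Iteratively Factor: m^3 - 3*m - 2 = (m + 1)*(m^2 - m - 2) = (m + 1)^2*(m - 2)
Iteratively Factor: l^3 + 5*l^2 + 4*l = (l)*(l^2 + 5*l + 4) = l*(l + 1)*(l + 4)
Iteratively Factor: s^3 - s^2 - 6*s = (s - 3)*(s^2 + 2*s) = s*(s - 3)*(s + 2)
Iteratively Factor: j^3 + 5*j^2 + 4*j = (j + 1)*(j^2 + 4*j) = (j + 1)*(j + 4)*(j)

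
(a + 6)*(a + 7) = a^2 + 13*a + 42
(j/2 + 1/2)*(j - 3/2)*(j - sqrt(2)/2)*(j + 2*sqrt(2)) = j^4/2 - j^3/4 + 3*sqrt(2)*j^3/4 - 7*j^2/4 - 3*sqrt(2)*j^2/8 - 9*sqrt(2)*j/8 + j/2 + 3/2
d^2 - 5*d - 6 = (d - 6)*(d + 1)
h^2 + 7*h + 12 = (h + 3)*(h + 4)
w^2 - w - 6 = (w - 3)*(w + 2)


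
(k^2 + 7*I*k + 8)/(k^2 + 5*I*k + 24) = (k - I)/(k - 3*I)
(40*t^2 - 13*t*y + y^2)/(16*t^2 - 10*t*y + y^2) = (-5*t + y)/(-2*t + y)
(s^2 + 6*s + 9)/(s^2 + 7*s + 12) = (s + 3)/(s + 4)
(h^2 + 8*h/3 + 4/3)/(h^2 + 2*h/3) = (h + 2)/h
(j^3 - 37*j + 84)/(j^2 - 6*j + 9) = (j^2 + 3*j - 28)/(j - 3)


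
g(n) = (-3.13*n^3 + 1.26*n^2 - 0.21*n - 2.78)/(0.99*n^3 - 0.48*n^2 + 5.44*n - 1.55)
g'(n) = (-9.39*n^2 + 2.52*n - 0.21)/(0.99*n^3 - 0.48*n^2 + 5.44*n - 1.55) + (-2.97*n^2 + 0.96*n - 5.44)*(-3.13*n^3 + 1.26*n^2 - 0.21*n - 2.78)/(0.99*n^3 - 0.48*n^2 + 5.44*n - 1.55)^2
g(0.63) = -1.65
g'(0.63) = 3.92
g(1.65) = -1.30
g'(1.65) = -0.57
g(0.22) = 7.65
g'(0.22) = 112.61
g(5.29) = -2.69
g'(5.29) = -0.15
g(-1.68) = -0.95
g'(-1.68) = 0.97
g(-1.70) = -0.97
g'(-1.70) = 0.96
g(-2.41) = -1.56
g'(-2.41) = 0.70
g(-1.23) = -0.48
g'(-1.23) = 1.12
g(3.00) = -2.06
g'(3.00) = -0.45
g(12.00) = -3.07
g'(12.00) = -0.02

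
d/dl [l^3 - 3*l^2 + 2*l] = 3*l^2 - 6*l + 2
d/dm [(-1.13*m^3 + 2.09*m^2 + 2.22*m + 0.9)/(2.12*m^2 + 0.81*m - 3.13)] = (-2.3956*m^4 - 1.8306*m^3 + 7.5972*m^2 - 16.8994*m - 7.6776)/(4.4944*m^4 + 3.4344*m^3 - 12.6151*m^2 - 5.0706*m + 9.7969)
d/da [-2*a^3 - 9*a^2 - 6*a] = -6*a^2 - 18*a - 6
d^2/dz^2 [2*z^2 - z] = 4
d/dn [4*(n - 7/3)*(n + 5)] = 8*n + 32/3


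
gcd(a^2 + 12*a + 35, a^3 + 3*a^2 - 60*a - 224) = a + 7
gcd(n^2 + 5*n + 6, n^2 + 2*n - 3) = n + 3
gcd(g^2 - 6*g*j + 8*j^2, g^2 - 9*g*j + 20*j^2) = g - 4*j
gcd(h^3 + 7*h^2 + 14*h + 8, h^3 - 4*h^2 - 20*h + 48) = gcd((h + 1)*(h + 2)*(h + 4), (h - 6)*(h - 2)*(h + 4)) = h + 4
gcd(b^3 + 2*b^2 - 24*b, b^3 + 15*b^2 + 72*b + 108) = b + 6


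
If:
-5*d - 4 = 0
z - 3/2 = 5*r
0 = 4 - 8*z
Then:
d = -4/5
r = -1/5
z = 1/2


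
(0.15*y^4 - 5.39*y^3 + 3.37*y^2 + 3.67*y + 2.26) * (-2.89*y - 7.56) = -0.4335*y^5 + 14.4431*y^4 + 31.0091*y^3 - 36.0835*y^2 - 34.2766*y - 17.0856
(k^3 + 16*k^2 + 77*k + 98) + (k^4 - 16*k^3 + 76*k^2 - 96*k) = k^4 - 15*k^3 + 92*k^2 - 19*k + 98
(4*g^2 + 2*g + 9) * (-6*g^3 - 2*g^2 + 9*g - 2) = -24*g^5 - 20*g^4 - 22*g^3 - 8*g^2 + 77*g - 18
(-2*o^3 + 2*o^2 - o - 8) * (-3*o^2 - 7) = 6*o^5 - 6*o^4 + 17*o^3 + 10*o^2 + 7*o + 56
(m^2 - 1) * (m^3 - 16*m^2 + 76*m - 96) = m^5 - 16*m^4 + 75*m^3 - 80*m^2 - 76*m + 96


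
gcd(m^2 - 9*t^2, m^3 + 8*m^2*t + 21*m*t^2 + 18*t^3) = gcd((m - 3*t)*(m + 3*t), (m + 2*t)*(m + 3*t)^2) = m + 3*t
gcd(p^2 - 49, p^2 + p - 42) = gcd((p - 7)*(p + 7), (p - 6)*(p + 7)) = p + 7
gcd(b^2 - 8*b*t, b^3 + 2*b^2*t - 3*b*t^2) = b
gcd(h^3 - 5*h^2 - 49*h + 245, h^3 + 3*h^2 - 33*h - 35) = h^2 + 2*h - 35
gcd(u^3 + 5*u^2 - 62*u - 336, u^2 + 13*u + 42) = u^2 + 13*u + 42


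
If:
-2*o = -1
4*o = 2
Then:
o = 1/2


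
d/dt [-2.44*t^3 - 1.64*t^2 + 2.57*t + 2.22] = -7.32*t^2 - 3.28*t + 2.57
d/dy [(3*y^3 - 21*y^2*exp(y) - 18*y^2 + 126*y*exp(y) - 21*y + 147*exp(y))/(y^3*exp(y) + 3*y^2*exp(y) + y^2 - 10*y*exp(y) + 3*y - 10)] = 3*(-(y^3 - 7*y^2*exp(y) - 6*y^2 + 42*y*exp(y) - 7*y + 49*exp(y))*(y^3*exp(y) + 6*y^2*exp(y) - 4*y*exp(y) + 2*y - 10*exp(y) + 3) + (-7*y^2*exp(y) + 3*y^2 + 28*y*exp(y) - 12*y + 91*exp(y) - 7)*(y^3*exp(y) + 3*y^2*exp(y) + y^2 - 10*y*exp(y) + 3*y - 10))/(y^3*exp(y) + 3*y^2*exp(y) + y^2 - 10*y*exp(y) + 3*y - 10)^2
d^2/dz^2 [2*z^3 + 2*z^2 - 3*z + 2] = 12*z + 4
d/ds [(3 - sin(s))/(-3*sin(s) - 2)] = 11*cos(s)/(3*sin(s) + 2)^2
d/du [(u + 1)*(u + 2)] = 2*u + 3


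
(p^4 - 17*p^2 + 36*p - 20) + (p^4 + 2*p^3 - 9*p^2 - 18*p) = 2*p^4 + 2*p^3 - 26*p^2 + 18*p - 20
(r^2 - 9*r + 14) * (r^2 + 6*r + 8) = r^4 - 3*r^3 - 32*r^2 + 12*r + 112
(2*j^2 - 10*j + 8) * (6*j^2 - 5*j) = 12*j^4 - 70*j^3 + 98*j^2 - 40*j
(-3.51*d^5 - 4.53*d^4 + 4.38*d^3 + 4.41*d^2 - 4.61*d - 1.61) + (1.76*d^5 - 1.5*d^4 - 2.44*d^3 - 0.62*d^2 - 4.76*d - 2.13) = -1.75*d^5 - 6.03*d^4 + 1.94*d^3 + 3.79*d^2 - 9.37*d - 3.74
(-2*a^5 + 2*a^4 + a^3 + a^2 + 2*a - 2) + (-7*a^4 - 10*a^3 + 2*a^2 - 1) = -2*a^5 - 5*a^4 - 9*a^3 + 3*a^2 + 2*a - 3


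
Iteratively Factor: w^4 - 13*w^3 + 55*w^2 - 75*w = (w - 5)*(w^3 - 8*w^2 + 15*w) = (w - 5)^2*(w^2 - 3*w) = (w - 5)^2*(w - 3)*(w)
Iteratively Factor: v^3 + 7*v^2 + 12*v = (v)*(v^2 + 7*v + 12) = v*(v + 3)*(v + 4)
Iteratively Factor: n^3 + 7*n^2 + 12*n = (n)*(n^2 + 7*n + 12) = n*(n + 3)*(n + 4)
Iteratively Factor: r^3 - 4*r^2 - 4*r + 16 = (r - 2)*(r^2 - 2*r - 8) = (r - 4)*(r - 2)*(r + 2)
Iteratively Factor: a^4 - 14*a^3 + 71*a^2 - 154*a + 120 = (a - 4)*(a^3 - 10*a^2 + 31*a - 30) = (a - 5)*(a - 4)*(a^2 - 5*a + 6) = (a - 5)*(a - 4)*(a - 3)*(a - 2)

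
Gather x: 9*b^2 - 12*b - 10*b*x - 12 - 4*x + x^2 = 9*b^2 - 12*b + x^2 + x*(-10*b - 4) - 12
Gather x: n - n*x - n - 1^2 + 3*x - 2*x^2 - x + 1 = -2*x^2 + x*(2 - n)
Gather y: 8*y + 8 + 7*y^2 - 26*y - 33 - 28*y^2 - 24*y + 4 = -21*y^2 - 42*y - 21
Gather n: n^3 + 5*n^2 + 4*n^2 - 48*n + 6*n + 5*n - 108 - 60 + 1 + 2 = n^3 + 9*n^2 - 37*n - 165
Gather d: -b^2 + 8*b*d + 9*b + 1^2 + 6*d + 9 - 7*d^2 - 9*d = -b^2 + 9*b - 7*d^2 + d*(8*b - 3) + 10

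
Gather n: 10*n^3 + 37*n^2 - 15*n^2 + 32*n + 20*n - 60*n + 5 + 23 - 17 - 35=10*n^3 + 22*n^2 - 8*n - 24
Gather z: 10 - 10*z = 10 - 10*z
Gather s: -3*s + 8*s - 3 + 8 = 5*s + 5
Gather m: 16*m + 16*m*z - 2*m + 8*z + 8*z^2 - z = m*(16*z + 14) + 8*z^2 + 7*z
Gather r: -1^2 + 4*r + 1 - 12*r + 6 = 6 - 8*r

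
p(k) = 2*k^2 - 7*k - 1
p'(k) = 4*k - 7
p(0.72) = -5.00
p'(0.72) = -4.12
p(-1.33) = 11.85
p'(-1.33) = -12.32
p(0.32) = -3.04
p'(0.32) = -5.72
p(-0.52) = 3.18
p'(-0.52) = -9.08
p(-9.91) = 264.79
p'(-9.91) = -46.64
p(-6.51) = 129.33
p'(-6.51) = -33.04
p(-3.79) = 54.26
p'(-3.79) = -22.16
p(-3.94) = 57.63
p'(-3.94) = -22.76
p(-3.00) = 38.00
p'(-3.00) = -19.00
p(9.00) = 98.00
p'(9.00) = 29.00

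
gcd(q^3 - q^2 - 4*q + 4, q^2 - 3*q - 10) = q + 2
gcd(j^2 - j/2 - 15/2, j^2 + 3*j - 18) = j - 3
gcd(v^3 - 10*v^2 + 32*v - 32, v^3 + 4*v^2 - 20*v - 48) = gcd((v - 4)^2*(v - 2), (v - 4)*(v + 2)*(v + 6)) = v - 4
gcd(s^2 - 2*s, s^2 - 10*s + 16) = s - 2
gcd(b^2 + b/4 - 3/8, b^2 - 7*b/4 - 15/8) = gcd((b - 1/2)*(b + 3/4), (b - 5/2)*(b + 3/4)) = b + 3/4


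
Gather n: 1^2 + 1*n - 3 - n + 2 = 0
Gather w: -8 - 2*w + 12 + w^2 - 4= w^2 - 2*w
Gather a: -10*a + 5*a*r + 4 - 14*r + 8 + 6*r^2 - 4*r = a*(5*r - 10) + 6*r^2 - 18*r + 12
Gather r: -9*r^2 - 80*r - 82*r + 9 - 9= -9*r^2 - 162*r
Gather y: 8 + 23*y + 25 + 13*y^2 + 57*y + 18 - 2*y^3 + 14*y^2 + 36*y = -2*y^3 + 27*y^2 + 116*y + 51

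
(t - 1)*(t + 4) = t^2 + 3*t - 4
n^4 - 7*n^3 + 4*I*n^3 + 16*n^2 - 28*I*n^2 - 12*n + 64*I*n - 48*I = (n - 3)*(n - 2)^2*(n + 4*I)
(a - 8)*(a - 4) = a^2 - 12*a + 32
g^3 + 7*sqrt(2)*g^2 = g^2*(g + 7*sqrt(2))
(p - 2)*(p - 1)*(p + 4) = p^3 + p^2 - 10*p + 8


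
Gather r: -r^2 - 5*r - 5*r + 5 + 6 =-r^2 - 10*r + 11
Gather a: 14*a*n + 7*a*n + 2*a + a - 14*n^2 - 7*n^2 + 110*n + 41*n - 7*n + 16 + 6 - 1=a*(21*n + 3) - 21*n^2 + 144*n + 21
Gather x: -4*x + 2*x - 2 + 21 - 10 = 9 - 2*x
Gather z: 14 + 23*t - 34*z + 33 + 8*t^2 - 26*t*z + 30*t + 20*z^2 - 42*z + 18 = 8*t^2 + 53*t + 20*z^2 + z*(-26*t - 76) + 65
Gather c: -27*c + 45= 45 - 27*c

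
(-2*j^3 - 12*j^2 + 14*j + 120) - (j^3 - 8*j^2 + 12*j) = -3*j^3 - 4*j^2 + 2*j + 120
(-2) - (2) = -4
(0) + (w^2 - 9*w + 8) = w^2 - 9*w + 8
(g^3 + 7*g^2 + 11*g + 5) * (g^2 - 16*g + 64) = g^5 - 9*g^4 - 37*g^3 + 277*g^2 + 624*g + 320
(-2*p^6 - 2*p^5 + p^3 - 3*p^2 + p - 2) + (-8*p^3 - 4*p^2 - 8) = -2*p^6 - 2*p^5 - 7*p^3 - 7*p^2 + p - 10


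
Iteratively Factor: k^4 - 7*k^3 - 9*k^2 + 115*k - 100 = (k - 1)*(k^3 - 6*k^2 - 15*k + 100) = (k - 1)*(k + 4)*(k^2 - 10*k + 25) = (k - 5)*(k - 1)*(k + 4)*(k - 5)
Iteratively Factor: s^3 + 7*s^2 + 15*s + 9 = (s + 3)*(s^2 + 4*s + 3) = (s + 3)^2*(s + 1)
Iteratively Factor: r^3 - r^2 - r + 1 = (r - 1)*(r^2 - 1) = (r - 1)^2*(r + 1)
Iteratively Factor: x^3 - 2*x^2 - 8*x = (x + 2)*(x^2 - 4*x) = (x - 4)*(x + 2)*(x)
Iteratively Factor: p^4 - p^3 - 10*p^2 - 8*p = (p - 4)*(p^3 + 3*p^2 + 2*p) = (p - 4)*(p + 1)*(p^2 + 2*p) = p*(p - 4)*(p + 1)*(p + 2)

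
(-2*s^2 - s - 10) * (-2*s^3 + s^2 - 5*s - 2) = 4*s^5 + 29*s^3 - s^2 + 52*s + 20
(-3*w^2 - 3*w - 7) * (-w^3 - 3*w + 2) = 3*w^5 + 3*w^4 + 16*w^3 + 3*w^2 + 15*w - 14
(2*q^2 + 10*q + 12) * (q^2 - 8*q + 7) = 2*q^4 - 6*q^3 - 54*q^2 - 26*q + 84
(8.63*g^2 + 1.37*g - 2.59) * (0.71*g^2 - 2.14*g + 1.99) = 6.1273*g^4 - 17.4955*g^3 + 12.403*g^2 + 8.2689*g - 5.1541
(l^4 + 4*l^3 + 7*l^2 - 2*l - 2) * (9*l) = 9*l^5 + 36*l^4 + 63*l^3 - 18*l^2 - 18*l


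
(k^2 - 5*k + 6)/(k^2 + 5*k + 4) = (k^2 - 5*k + 6)/(k^2 + 5*k + 4)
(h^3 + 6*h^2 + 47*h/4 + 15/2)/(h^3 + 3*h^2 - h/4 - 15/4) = (h + 2)/(h - 1)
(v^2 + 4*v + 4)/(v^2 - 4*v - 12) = (v + 2)/(v - 6)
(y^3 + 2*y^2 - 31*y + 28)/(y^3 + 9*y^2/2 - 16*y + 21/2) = 2*(y - 4)/(2*y - 3)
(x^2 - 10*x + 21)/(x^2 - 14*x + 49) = (x - 3)/(x - 7)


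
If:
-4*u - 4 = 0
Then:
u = -1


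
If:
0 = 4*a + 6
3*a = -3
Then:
No Solution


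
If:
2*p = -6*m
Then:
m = -p/3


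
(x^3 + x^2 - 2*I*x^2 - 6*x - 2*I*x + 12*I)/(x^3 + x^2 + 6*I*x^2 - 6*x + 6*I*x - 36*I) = (x - 2*I)/(x + 6*I)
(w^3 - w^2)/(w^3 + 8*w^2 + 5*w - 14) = w^2/(w^2 + 9*w + 14)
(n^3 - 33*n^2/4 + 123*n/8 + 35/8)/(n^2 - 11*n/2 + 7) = (4*n^2 - 19*n - 5)/(4*(n - 2))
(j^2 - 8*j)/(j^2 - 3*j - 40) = j/(j + 5)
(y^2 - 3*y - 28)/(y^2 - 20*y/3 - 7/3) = 3*(y + 4)/(3*y + 1)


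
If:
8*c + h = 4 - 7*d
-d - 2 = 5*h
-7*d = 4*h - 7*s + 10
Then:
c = 211/124 - 119*s/124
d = 35*s/31 - 42/31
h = -7*s/31 - 4/31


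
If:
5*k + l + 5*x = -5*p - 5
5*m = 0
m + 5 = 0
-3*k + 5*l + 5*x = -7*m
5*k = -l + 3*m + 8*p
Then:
No Solution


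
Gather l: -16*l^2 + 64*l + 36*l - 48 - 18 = -16*l^2 + 100*l - 66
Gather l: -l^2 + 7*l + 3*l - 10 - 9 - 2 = -l^2 + 10*l - 21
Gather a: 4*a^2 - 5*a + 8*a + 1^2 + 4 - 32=4*a^2 + 3*a - 27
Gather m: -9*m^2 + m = -9*m^2 + m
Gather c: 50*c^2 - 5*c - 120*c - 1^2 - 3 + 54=50*c^2 - 125*c + 50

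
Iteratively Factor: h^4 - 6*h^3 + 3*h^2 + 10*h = (h - 2)*(h^3 - 4*h^2 - 5*h) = (h - 5)*(h - 2)*(h^2 + h) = (h - 5)*(h - 2)*(h + 1)*(h)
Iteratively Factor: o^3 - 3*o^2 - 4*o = (o - 4)*(o^2 + o) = o*(o - 4)*(o + 1)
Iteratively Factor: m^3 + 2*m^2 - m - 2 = (m + 2)*(m^2 - 1) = (m - 1)*(m + 2)*(m + 1)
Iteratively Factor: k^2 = (k)*(k)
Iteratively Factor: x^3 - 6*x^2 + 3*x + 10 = (x - 2)*(x^2 - 4*x - 5) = (x - 2)*(x + 1)*(x - 5)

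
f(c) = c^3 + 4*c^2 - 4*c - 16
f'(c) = 3*c^2 + 8*c - 4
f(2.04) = 0.98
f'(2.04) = 24.80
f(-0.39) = -13.89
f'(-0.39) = -6.66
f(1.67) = -6.87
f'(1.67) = 17.73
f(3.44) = 58.28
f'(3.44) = 59.02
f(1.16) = -13.70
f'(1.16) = 9.32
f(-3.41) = 4.50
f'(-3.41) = 3.60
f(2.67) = 20.87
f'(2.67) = 38.75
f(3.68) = 73.29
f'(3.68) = 66.07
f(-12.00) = -1120.00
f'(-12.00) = 332.00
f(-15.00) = -2431.00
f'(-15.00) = 551.00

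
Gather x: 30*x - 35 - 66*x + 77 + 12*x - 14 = 28 - 24*x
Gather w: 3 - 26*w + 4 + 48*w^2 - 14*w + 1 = 48*w^2 - 40*w + 8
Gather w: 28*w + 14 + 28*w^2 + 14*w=28*w^2 + 42*w + 14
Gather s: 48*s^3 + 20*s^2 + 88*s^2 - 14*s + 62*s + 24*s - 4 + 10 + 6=48*s^3 + 108*s^2 + 72*s + 12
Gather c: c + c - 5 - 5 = 2*c - 10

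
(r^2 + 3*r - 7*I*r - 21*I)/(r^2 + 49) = (r + 3)/(r + 7*I)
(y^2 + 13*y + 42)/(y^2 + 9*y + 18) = (y + 7)/(y + 3)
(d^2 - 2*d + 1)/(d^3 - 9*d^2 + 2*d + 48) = (d^2 - 2*d + 1)/(d^3 - 9*d^2 + 2*d + 48)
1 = 1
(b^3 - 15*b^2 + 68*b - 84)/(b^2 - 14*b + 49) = (b^2 - 8*b + 12)/(b - 7)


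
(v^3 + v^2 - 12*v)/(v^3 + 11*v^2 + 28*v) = (v - 3)/(v + 7)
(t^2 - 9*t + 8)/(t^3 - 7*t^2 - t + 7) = (t - 8)/(t^2 - 6*t - 7)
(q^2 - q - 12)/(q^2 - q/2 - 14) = 2*(q + 3)/(2*q + 7)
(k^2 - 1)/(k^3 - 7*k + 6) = (k + 1)/(k^2 + k - 6)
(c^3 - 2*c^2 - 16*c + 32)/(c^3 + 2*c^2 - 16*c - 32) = (c - 2)/(c + 2)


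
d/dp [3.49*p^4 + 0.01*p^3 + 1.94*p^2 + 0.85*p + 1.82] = 13.96*p^3 + 0.03*p^2 + 3.88*p + 0.85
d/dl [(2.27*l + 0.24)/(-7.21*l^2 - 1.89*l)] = (16.3667*l^2 + 3.4608*l + 0.4536)/(l^2*(51.9841*l^2 + 27.2538*l + 3.5721))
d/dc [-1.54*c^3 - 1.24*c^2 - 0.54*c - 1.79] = -4.62*c^2 - 2.48*c - 0.54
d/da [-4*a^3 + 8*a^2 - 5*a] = -12*a^2 + 16*a - 5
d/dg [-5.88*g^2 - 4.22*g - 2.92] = -11.76*g - 4.22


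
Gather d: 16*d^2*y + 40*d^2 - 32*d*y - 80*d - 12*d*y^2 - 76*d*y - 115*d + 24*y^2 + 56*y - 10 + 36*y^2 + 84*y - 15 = d^2*(16*y + 40) + d*(-12*y^2 - 108*y - 195) + 60*y^2 + 140*y - 25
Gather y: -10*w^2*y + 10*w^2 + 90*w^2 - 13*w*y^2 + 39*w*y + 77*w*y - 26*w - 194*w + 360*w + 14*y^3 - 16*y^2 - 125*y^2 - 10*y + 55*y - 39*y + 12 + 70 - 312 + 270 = 100*w^2 + 140*w + 14*y^3 + y^2*(-13*w - 141) + y*(-10*w^2 + 116*w + 6) + 40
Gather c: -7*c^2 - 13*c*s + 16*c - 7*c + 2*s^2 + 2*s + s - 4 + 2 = -7*c^2 + c*(9 - 13*s) + 2*s^2 + 3*s - 2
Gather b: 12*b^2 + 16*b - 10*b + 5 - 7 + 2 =12*b^2 + 6*b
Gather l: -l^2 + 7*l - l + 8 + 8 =-l^2 + 6*l + 16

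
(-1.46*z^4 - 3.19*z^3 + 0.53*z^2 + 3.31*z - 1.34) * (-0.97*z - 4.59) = 1.4162*z^5 + 9.7957*z^4 + 14.128*z^3 - 5.6434*z^2 - 13.8931*z + 6.1506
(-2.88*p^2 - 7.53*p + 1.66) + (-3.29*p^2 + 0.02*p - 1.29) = -6.17*p^2 - 7.51*p + 0.37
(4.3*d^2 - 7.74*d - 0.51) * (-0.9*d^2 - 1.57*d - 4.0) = -3.87*d^4 + 0.215*d^3 - 4.5892*d^2 + 31.7607*d + 2.04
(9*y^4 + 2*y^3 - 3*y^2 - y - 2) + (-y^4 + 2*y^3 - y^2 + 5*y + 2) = 8*y^4 + 4*y^3 - 4*y^2 + 4*y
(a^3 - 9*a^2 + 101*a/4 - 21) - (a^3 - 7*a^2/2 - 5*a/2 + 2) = -11*a^2/2 + 111*a/4 - 23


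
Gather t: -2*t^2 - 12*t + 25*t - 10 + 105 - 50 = -2*t^2 + 13*t + 45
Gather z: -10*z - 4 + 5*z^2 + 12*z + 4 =5*z^2 + 2*z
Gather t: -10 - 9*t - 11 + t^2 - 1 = t^2 - 9*t - 22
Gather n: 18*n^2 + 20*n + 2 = 18*n^2 + 20*n + 2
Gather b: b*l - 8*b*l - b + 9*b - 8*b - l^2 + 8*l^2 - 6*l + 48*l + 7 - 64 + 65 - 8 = -7*b*l + 7*l^2 + 42*l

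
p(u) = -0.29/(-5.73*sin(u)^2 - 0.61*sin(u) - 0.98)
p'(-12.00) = -0.19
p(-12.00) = 0.10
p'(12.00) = 0.26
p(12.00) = 0.13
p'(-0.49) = 0.32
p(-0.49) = 0.15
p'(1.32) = -0.02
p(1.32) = 0.04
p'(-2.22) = -0.09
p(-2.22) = 0.07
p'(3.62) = -0.33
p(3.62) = 0.15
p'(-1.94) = -0.04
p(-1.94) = 0.05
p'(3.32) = -0.37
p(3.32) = 0.28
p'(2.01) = 0.03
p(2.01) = 0.05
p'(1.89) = 0.02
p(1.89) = 0.04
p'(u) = -0.29*(11.46*sin(u)*cos(u) + 0.61*cos(u))/(-5.73*sin(u)^2 - 0.61*sin(u) - 0.98)^2 = -(3.3234*sin(u) + 0.1769)*cos(u)/(5.73*sin(u)^2 + 0.61*sin(u) + 0.98)^2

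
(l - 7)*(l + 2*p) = l^2 + 2*l*p - 7*l - 14*p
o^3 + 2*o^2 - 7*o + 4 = (o - 1)^2*(o + 4)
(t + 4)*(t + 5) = t^2 + 9*t + 20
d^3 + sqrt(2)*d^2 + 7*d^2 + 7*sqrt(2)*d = d*(d + 7)*(d + sqrt(2))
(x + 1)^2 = x^2 + 2*x + 1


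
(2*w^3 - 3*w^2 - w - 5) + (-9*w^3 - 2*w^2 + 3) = -7*w^3 - 5*w^2 - w - 2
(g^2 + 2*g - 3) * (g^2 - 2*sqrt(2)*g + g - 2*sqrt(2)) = g^4 - 2*sqrt(2)*g^3 + 3*g^3 - 6*sqrt(2)*g^2 - g^2 - 3*g + 2*sqrt(2)*g + 6*sqrt(2)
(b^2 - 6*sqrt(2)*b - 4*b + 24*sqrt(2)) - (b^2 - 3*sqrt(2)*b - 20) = -3*sqrt(2)*b - 4*b + 20 + 24*sqrt(2)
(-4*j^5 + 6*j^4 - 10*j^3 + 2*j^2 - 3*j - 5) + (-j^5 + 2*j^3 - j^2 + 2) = -5*j^5 + 6*j^4 - 8*j^3 + j^2 - 3*j - 3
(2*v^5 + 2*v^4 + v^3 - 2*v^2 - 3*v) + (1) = 2*v^5 + 2*v^4 + v^3 - 2*v^2 - 3*v + 1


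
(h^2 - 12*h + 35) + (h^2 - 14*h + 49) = 2*h^2 - 26*h + 84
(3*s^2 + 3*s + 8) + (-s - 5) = 3*s^2 + 2*s + 3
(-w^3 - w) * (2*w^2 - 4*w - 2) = -2*w^5 + 4*w^4 + 4*w^2 + 2*w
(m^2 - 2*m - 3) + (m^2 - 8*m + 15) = 2*m^2 - 10*m + 12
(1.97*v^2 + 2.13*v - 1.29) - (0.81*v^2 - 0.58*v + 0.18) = 1.16*v^2 + 2.71*v - 1.47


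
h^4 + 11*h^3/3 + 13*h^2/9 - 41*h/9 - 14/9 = (h - 1)*(h + 1/3)*(h + 2)*(h + 7/3)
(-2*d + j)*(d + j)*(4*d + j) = -8*d^3 - 6*d^2*j + 3*d*j^2 + j^3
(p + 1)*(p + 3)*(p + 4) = p^3 + 8*p^2 + 19*p + 12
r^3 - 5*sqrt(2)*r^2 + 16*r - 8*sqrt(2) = (r - 2*sqrt(2))^2*(r - sqrt(2))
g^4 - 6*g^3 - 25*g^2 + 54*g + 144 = (g - 8)*(g - 3)*(g + 2)*(g + 3)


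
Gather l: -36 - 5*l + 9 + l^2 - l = l^2 - 6*l - 27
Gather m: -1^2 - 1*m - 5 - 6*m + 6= -7*m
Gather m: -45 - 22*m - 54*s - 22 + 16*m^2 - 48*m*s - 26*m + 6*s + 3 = 16*m^2 + m*(-48*s - 48) - 48*s - 64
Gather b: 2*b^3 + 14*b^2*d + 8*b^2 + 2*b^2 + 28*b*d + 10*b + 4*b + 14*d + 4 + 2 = 2*b^3 + b^2*(14*d + 10) + b*(28*d + 14) + 14*d + 6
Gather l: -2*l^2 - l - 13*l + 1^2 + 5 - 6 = -2*l^2 - 14*l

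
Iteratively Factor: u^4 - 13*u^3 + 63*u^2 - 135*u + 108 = (u - 4)*(u^3 - 9*u^2 + 27*u - 27) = (u - 4)*(u - 3)*(u^2 - 6*u + 9) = (u - 4)*(u - 3)^2*(u - 3)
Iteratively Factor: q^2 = (q)*(q)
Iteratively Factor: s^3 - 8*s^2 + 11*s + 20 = (s - 4)*(s^2 - 4*s - 5) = (s - 5)*(s - 4)*(s + 1)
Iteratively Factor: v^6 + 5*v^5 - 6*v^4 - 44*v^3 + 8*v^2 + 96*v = (v + 2)*(v^5 + 3*v^4 - 12*v^3 - 20*v^2 + 48*v) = (v + 2)*(v + 4)*(v^4 - v^3 - 8*v^2 + 12*v) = (v - 2)*(v + 2)*(v + 4)*(v^3 + v^2 - 6*v) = (v - 2)^2*(v + 2)*(v + 4)*(v^2 + 3*v) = (v - 2)^2*(v + 2)*(v + 3)*(v + 4)*(v)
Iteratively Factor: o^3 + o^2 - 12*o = (o + 4)*(o^2 - 3*o) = o*(o + 4)*(o - 3)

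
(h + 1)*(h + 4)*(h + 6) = h^3 + 11*h^2 + 34*h + 24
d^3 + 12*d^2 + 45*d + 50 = (d + 2)*(d + 5)^2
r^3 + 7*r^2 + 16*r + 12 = (r + 2)^2*(r + 3)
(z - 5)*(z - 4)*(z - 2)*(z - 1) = z^4 - 12*z^3 + 49*z^2 - 78*z + 40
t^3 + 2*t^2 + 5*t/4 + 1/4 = (t + 1/2)^2*(t + 1)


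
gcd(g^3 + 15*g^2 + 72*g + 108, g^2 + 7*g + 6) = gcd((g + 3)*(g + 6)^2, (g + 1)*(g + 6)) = g + 6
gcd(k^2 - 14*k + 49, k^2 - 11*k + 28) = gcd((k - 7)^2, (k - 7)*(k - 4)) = k - 7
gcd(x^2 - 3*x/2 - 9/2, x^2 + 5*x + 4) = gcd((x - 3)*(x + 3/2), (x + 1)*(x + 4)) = 1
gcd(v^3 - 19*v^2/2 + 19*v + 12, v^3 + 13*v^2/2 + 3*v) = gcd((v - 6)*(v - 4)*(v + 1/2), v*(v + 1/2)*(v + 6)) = v + 1/2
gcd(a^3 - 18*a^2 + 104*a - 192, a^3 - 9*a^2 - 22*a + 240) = a^2 - 14*a + 48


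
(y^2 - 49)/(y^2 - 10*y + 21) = (y + 7)/(y - 3)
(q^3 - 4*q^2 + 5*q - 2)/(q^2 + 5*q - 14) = (q^2 - 2*q + 1)/(q + 7)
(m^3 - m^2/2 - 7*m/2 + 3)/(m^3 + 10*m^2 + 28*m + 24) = (2*m^2 - 5*m + 3)/(2*(m^2 + 8*m + 12))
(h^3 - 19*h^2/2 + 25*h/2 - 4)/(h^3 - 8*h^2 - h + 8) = (h - 1/2)/(h + 1)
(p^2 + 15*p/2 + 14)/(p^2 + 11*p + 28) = (p + 7/2)/(p + 7)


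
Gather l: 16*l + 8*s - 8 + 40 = 16*l + 8*s + 32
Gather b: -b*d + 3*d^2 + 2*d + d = -b*d + 3*d^2 + 3*d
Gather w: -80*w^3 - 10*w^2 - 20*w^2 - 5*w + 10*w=-80*w^3 - 30*w^2 + 5*w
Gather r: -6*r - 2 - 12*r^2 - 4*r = -12*r^2 - 10*r - 2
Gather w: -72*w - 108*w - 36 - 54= -180*w - 90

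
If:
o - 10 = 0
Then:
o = 10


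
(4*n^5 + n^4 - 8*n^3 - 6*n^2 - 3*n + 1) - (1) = 4*n^5 + n^4 - 8*n^3 - 6*n^2 - 3*n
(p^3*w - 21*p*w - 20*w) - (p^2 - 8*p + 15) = p^3*w - p^2 - 21*p*w + 8*p - 20*w - 15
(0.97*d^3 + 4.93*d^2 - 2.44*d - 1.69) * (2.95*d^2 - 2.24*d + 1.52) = 2.8615*d^5 + 12.3707*d^4 - 16.7668*d^3 + 7.9737*d^2 + 0.0768*d - 2.5688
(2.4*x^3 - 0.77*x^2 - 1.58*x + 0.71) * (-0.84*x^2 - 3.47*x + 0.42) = -2.016*x^5 - 7.6812*x^4 + 5.0071*x^3 + 4.5628*x^2 - 3.1273*x + 0.2982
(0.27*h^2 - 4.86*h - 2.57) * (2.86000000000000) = 0.7722*h^2 - 13.8996*h - 7.3502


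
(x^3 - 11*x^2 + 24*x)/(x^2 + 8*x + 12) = x*(x^2 - 11*x + 24)/(x^2 + 8*x + 12)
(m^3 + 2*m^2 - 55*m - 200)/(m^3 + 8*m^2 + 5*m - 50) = (m - 8)/(m - 2)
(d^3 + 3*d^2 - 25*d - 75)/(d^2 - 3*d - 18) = (d^2 - 25)/(d - 6)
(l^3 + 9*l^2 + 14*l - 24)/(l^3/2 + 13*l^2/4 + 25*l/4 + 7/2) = 4*(l^3 + 9*l^2 + 14*l - 24)/(2*l^3 + 13*l^2 + 25*l + 14)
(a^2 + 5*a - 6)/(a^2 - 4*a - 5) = (-a^2 - 5*a + 6)/(-a^2 + 4*a + 5)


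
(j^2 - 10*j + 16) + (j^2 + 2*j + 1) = 2*j^2 - 8*j + 17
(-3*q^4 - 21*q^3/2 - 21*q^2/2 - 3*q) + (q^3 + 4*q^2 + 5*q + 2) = -3*q^4 - 19*q^3/2 - 13*q^2/2 + 2*q + 2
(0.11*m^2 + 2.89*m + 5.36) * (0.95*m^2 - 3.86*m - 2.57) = 0.1045*m^4 + 2.3209*m^3 - 6.3461*m^2 - 28.1169*m - 13.7752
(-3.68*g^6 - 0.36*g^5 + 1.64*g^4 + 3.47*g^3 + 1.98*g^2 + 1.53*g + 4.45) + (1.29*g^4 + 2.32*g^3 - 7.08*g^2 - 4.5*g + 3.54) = -3.68*g^6 - 0.36*g^5 + 2.93*g^4 + 5.79*g^3 - 5.1*g^2 - 2.97*g + 7.99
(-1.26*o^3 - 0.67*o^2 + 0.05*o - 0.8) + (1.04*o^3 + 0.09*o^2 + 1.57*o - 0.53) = -0.22*o^3 - 0.58*o^2 + 1.62*o - 1.33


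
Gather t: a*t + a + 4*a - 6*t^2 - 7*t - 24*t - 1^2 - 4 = 5*a - 6*t^2 + t*(a - 31) - 5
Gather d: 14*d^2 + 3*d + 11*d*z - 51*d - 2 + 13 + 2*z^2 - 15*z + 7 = 14*d^2 + d*(11*z - 48) + 2*z^2 - 15*z + 18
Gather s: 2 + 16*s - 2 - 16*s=0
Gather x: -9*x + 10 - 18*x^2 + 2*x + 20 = -18*x^2 - 7*x + 30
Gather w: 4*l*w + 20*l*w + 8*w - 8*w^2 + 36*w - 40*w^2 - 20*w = -48*w^2 + w*(24*l + 24)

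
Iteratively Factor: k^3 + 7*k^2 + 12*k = (k + 4)*(k^2 + 3*k) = k*(k + 4)*(k + 3)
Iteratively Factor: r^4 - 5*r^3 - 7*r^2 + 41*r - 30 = (r - 2)*(r^3 - 3*r^2 - 13*r + 15) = (r - 2)*(r - 1)*(r^2 - 2*r - 15) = (r - 2)*(r - 1)*(r + 3)*(r - 5)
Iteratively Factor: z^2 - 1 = (z - 1)*(z + 1)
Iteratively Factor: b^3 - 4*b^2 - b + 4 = (b - 1)*(b^2 - 3*b - 4) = (b - 1)*(b + 1)*(b - 4)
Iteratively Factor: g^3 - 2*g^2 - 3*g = (g - 3)*(g^2 + g) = (g - 3)*(g + 1)*(g)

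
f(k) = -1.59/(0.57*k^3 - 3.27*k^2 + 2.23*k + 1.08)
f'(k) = -1.59*(-1.71*k^2 + 6.54*k - 2.23)/(0.57*k^3 - 3.27*k^2 + 2.23*k + 1.08)^2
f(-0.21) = -3.44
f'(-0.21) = 27.38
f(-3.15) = 0.03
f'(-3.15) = 0.02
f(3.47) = 0.24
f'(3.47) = 0.00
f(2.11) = 0.47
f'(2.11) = -0.54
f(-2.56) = 0.04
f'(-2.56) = 0.04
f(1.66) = 0.98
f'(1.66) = -2.37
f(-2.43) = 0.05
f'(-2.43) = 0.04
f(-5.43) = 0.01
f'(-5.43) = 0.00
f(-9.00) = 0.00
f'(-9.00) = 0.00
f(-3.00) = 0.03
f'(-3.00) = 0.02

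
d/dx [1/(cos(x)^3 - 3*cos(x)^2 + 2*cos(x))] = (3*sin(x) + 2*sin(x)/cos(x)^2 - 6*tan(x))/((cos(x) - 2)^2*(cos(x) - 1)^2)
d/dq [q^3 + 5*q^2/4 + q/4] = 3*q^2 + 5*q/2 + 1/4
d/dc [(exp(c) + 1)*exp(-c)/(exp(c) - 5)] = (-exp(2*c) - 2*exp(c) + 5)*exp(-c)/(exp(2*c) - 10*exp(c) + 25)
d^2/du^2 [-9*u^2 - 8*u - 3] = -18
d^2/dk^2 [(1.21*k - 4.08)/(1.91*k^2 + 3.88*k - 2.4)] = ((6.196 - 13.8666*k)*(1.91*k^2 + 3.88*k - 2.4) + (1.21*k - 4.08)*(3.82*k + 3.88)*(7.64*k + 7.76))/(1.91*k^2 + 3.88*k - 2.4)^3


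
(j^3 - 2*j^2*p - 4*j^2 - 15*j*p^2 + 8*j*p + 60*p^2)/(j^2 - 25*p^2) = (j^2 + 3*j*p - 4*j - 12*p)/(j + 5*p)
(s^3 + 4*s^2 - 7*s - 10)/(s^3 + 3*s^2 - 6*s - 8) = (s + 5)/(s + 4)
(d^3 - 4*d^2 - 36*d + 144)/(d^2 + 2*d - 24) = d - 6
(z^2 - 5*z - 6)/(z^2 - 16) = (z^2 - 5*z - 6)/(z^2 - 16)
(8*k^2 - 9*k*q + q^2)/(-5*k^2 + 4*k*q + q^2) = (-8*k + q)/(5*k + q)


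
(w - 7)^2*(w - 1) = w^3 - 15*w^2 + 63*w - 49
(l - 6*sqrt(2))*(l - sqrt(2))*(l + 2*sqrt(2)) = l^3 - 5*sqrt(2)*l^2 - 16*l + 24*sqrt(2)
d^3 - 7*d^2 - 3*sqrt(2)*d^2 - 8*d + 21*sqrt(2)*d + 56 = (d - 7)*(d - 4*sqrt(2))*(d + sqrt(2))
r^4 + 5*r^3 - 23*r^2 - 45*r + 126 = (r - 3)*(r - 2)*(r + 3)*(r + 7)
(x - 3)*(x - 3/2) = x^2 - 9*x/2 + 9/2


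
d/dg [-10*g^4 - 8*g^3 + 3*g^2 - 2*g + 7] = -40*g^3 - 24*g^2 + 6*g - 2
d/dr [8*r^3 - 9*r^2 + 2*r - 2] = 24*r^2 - 18*r + 2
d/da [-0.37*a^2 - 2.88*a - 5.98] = -0.74*a - 2.88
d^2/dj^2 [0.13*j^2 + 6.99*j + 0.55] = 0.260000000000000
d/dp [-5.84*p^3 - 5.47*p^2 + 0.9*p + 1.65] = -17.52*p^2 - 10.94*p + 0.9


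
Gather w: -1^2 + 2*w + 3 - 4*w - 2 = -2*w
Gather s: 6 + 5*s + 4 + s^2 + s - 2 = s^2 + 6*s + 8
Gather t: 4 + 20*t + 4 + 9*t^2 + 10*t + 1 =9*t^2 + 30*t + 9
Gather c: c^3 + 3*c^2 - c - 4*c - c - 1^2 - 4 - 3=c^3 + 3*c^2 - 6*c - 8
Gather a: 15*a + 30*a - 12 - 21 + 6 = 45*a - 27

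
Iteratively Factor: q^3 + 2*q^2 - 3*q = (q)*(q^2 + 2*q - 3) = q*(q + 3)*(q - 1)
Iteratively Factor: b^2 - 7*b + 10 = (b - 2)*(b - 5)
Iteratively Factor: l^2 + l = (l + 1)*(l)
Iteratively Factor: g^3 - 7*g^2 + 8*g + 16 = (g - 4)*(g^2 - 3*g - 4) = (g - 4)*(g + 1)*(g - 4)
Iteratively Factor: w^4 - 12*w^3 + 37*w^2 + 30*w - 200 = (w - 5)*(w^3 - 7*w^2 + 2*w + 40) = (w - 5)^2*(w^2 - 2*w - 8) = (w - 5)^2*(w + 2)*(w - 4)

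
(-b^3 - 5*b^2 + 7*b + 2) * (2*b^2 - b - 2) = -2*b^5 - 9*b^4 + 21*b^3 + 7*b^2 - 16*b - 4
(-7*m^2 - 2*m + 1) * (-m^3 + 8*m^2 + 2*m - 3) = 7*m^5 - 54*m^4 - 31*m^3 + 25*m^2 + 8*m - 3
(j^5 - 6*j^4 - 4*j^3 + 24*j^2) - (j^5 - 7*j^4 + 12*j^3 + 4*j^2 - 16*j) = j^4 - 16*j^3 + 20*j^2 + 16*j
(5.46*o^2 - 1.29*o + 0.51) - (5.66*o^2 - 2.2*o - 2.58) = -0.2*o^2 + 0.91*o + 3.09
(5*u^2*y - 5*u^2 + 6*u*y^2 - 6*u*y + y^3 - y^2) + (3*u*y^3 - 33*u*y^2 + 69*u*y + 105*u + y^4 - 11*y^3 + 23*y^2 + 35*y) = 5*u^2*y - 5*u^2 + 3*u*y^3 - 27*u*y^2 + 63*u*y + 105*u + y^4 - 10*y^3 + 22*y^2 + 35*y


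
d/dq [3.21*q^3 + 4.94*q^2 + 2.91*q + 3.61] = 9.63*q^2 + 9.88*q + 2.91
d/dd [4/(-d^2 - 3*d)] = 4*(2*d + 3)/(d^2*(d + 3)^2)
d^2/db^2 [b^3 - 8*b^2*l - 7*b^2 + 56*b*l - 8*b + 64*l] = 6*b - 16*l - 14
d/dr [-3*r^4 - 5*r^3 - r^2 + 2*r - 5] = -12*r^3 - 15*r^2 - 2*r + 2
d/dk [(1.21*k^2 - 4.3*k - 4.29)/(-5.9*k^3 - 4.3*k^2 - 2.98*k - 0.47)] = (7.139*k^4 - 50.74*k^3 - 98.0288*k^2 - 38.0314*k - 10.7632)/(34.81*k^6 + 50.74*k^5 + 53.654*k^4 + 31.174*k^3 + 12.9224*k^2 + 2.8012*k + 0.2209)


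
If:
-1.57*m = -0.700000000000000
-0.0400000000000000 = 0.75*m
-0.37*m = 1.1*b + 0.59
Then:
No Solution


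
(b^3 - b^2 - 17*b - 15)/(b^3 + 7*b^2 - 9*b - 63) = (b^2 - 4*b - 5)/(b^2 + 4*b - 21)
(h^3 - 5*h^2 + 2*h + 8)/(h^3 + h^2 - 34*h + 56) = (h + 1)/(h + 7)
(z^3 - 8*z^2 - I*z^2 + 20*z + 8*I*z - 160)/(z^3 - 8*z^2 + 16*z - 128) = (z - 5*I)/(z - 4*I)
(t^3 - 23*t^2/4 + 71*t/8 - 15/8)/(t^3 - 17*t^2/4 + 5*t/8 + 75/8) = (4*t - 1)/(4*t + 5)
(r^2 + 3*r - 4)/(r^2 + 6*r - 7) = (r + 4)/(r + 7)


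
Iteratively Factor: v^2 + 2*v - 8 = (v + 4)*(v - 2)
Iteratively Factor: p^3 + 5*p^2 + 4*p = (p)*(p^2 + 5*p + 4) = p*(p + 4)*(p + 1)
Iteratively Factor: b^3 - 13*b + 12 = (b + 4)*(b^2 - 4*b + 3) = (b - 1)*(b + 4)*(b - 3)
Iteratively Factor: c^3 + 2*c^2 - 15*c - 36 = (c + 3)*(c^2 - c - 12) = (c - 4)*(c + 3)*(c + 3)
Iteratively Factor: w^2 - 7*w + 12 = (w - 4)*(w - 3)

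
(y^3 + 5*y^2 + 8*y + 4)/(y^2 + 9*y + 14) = (y^2 + 3*y + 2)/(y + 7)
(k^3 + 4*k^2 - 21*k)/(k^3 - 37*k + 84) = k/(k - 4)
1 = 1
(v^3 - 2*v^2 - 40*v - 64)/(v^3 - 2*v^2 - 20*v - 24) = (v^2 - 4*v - 32)/(v^2 - 4*v - 12)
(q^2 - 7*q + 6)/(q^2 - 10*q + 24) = (q - 1)/(q - 4)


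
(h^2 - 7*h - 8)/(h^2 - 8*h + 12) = (h^2 - 7*h - 8)/(h^2 - 8*h + 12)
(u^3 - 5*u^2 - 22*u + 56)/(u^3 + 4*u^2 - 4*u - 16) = (u - 7)/(u + 2)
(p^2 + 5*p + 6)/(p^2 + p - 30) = (p^2 + 5*p + 6)/(p^2 + p - 30)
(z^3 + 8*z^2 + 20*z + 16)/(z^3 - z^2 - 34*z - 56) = (z + 2)/(z - 7)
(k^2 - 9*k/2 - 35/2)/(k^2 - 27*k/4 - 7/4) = 2*(2*k + 5)/(4*k + 1)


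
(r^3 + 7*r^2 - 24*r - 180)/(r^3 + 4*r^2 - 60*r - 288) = (r - 5)/(r - 8)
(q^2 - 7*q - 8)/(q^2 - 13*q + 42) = (q^2 - 7*q - 8)/(q^2 - 13*q + 42)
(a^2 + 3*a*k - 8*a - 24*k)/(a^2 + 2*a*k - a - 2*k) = (a^2 + 3*a*k - 8*a - 24*k)/(a^2 + 2*a*k - a - 2*k)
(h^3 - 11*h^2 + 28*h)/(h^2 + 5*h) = (h^2 - 11*h + 28)/(h + 5)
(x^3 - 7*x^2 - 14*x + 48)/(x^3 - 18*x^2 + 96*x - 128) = (x + 3)/(x - 8)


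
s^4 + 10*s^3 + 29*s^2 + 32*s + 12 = (s + 1)^2*(s + 2)*(s + 6)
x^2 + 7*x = x*(x + 7)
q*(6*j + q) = 6*j*q + q^2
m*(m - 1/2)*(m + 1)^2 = m^4 + 3*m^3/2 - m/2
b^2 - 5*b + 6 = (b - 3)*(b - 2)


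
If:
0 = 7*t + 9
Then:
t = -9/7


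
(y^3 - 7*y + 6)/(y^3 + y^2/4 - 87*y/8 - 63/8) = 8*(y^2 - 3*y + 2)/(8*y^2 - 22*y - 21)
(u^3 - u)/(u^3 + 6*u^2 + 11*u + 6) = u*(u - 1)/(u^2 + 5*u + 6)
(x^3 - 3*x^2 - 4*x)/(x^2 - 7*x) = (x^2 - 3*x - 4)/(x - 7)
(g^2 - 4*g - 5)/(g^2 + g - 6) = (g^2 - 4*g - 5)/(g^2 + g - 6)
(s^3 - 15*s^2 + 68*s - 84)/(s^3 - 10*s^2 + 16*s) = (s^2 - 13*s + 42)/(s*(s - 8))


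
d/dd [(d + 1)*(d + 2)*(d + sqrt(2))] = 3*d^2 + 2*sqrt(2)*d + 6*d + 2 + 3*sqrt(2)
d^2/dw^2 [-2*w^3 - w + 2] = -12*w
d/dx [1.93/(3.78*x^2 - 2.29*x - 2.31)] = (4.4197 - 14.5908*x)/(-3.78*x^2 + 2.29*x + 2.31)^2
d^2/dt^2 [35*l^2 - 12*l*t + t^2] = 2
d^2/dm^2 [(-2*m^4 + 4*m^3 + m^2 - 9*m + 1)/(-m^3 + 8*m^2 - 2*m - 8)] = 2*(91*m^6 - 93*m^5 - 384*m^4 + 646*m^3 - 246*m^2 + 1032*m - 276)/(m^9 - 24*m^8 + 198*m^7 - 584*m^6 + 12*m^5 + 1536*m^4 - 568*m^3 - 1440*m^2 + 384*m + 512)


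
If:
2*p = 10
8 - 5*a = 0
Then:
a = 8/5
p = 5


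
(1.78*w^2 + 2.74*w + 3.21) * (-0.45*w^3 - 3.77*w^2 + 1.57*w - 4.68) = -0.801*w^5 - 7.9436*w^4 - 8.9797*w^3 - 16.1303*w^2 - 7.7835*w - 15.0228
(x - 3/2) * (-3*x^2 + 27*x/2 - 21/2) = -3*x^3 + 18*x^2 - 123*x/4 + 63/4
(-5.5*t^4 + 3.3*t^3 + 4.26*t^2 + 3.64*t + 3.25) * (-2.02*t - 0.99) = 11.11*t^5 - 1.221*t^4 - 11.8722*t^3 - 11.5702*t^2 - 10.1686*t - 3.2175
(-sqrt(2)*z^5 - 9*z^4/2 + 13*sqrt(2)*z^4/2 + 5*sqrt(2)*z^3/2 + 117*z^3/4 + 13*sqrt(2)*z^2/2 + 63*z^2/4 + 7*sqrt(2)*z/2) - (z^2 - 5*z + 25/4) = -sqrt(2)*z^5 - 9*z^4/2 + 13*sqrt(2)*z^4/2 + 5*sqrt(2)*z^3/2 + 117*z^3/4 + 13*sqrt(2)*z^2/2 + 59*z^2/4 + 7*sqrt(2)*z/2 + 5*z - 25/4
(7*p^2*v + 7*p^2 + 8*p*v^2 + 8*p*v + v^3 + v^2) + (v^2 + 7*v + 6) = 7*p^2*v + 7*p^2 + 8*p*v^2 + 8*p*v + v^3 + 2*v^2 + 7*v + 6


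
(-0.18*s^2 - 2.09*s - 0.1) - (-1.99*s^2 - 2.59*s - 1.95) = 1.81*s^2 + 0.5*s + 1.85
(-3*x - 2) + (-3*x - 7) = -6*x - 9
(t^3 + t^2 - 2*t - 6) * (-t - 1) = -t^4 - 2*t^3 + t^2 + 8*t + 6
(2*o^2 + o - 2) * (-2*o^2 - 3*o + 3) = -4*o^4 - 8*o^3 + 7*o^2 + 9*o - 6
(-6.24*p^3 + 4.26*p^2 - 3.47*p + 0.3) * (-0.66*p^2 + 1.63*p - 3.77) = 4.1184*p^5 - 12.9828*p^4 + 32.7588*p^3 - 21.9143*p^2 + 13.5709*p - 1.131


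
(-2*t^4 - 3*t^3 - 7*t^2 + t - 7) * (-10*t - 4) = 20*t^5 + 38*t^4 + 82*t^3 + 18*t^2 + 66*t + 28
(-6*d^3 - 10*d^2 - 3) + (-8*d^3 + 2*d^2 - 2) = -14*d^3 - 8*d^2 - 5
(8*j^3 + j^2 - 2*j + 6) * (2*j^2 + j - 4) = 16*j^5 + 10*j^4 - 35*j^3 + 6*j^2 + 14*j - 24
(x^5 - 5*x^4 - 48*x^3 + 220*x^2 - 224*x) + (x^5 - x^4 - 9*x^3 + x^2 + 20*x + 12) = 2*x^5 - 6*x^4 - 57*x^3 + 221*x^2 - 204*x + 12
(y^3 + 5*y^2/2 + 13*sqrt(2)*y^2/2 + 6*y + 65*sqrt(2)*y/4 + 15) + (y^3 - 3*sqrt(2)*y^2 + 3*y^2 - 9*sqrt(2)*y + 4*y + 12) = 2*y^3 + 7*sqrt(2)*y^2/2 + 11*y^2/2 + 10*y + 29*sqrt(2)*y/4 + 27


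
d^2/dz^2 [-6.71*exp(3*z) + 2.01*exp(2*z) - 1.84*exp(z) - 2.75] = (-60.39*exp(2*z) + 8.04*exp(z) - 1.84)*exp(z)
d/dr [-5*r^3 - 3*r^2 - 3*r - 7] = -15*r^2 - 6*r - 3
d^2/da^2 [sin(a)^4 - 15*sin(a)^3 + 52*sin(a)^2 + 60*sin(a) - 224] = -16*sin(a)^4 + 135*sin(a)^3 - 196*sin(a)^2 - 150*sin(a) + 104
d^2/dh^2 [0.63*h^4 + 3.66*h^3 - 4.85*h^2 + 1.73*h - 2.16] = 7.56*h^2 + 21.96*h - 9.7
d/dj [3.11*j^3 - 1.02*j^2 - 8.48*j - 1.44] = 9.33*j^2 - 2.04*j - 8.48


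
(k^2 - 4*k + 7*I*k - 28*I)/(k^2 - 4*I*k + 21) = (k^2 + k*(-4 + 7*I) - 28*I)/(k^2 - 4*I*k + 21)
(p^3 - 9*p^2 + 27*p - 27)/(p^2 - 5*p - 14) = (-p^3 + 9*p^2 - 27*p + 27)/(-p^2 + 5*p + 14)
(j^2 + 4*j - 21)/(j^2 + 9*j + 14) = (j - 3)/(j + 2)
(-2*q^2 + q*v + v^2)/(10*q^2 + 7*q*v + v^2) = (-q + v)/(5*q + v)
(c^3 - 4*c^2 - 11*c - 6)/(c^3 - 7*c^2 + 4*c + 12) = (c + 1)/(c - 2)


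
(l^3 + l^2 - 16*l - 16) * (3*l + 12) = 3*l^4 + 15*l^3 - 36*l^2 - 240*l - 192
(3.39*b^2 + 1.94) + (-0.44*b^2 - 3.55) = 2.95*b^2 - 1.61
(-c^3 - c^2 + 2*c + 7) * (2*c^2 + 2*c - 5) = -2*c^5 - 4*c^4 + 7*c^3 + 23*c^2 + 4*c - 35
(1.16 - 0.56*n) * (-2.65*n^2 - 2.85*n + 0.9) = 1.484*n^3 - 1.478*n^2 - 3.81*n + 1.044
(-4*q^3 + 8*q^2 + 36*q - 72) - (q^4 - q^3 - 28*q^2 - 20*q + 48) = -q^4 - 3*q^3 + 36*q^2 + 56*q - 120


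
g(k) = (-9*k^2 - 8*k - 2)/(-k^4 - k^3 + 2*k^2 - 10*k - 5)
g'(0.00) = 0.80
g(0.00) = 0.40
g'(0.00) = 0.80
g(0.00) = 0.40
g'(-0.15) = 0.64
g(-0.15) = 0.29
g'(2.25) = -0.48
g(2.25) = 1.21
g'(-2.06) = 2.39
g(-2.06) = -1.60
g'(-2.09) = 2.59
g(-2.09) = -1.67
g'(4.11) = -0.22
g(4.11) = 0.51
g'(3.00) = -0.41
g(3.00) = 0.86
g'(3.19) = -0.38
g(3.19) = 0.78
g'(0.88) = 0.75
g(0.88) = 1.18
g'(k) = (-18*k - 8)/(-k^4 - k^3 + 2*k^2 - 10*k - 5) + (-9*k^2 - 8*k - 2)*(4*k^3 + 3*k^2 - 4*k + 10)/(-k^4 - k^3 + 2*k^2 - 10*k - 5)^2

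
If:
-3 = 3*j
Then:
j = -1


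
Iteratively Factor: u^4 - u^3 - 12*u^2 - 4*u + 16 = (u - 1)*(u^3 - 12*u - 16) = (u - 1)*(u + 2)*(u^2 - 2*u - 8) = (u - 1)*(u + 2)^2*(u - 4)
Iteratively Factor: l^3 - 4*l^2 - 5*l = (l - 5)*(l^2 + l) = l*(l - 5)*(l + 1)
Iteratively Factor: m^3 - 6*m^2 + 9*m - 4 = (m - 1)*(m^2 - 5*m + 4) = (m - 1)^2*(m - 4)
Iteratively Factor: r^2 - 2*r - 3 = (r + 1)*(r - 3)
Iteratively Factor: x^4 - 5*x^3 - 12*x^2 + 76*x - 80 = (x - 2)*(x^3 - 3*x^2 - 18*x + 40) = (x - 5)*(x - 2)*(x^2 + 2*x - 8) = (x - 5)*(x - 2)*(x + 4)*(x - 2)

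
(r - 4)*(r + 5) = r^2 + r - 20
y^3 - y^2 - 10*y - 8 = (y - 4)*(y + 1)*(y + 2)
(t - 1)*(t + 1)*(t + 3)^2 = t^4 + 6*t^3 + 8*t^2 - 6*t - 9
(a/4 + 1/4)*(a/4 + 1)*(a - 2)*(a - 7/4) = a^4/16 + 5*a^3/64 - 45*a^2/64 + 5*a/32 + 7/8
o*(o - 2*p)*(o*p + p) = o^3*p - 2*o^2*p^2 + o^2*p - 2*o*p^2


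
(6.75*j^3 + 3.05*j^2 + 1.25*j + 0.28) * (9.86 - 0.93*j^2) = -6.2775*j^5 - 2.8365*j^4 + 65.3925*j^3 + 29.8126*j^2 + 12.325*j + 2.7608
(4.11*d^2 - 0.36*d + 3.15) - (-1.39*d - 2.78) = 4.11*d^2 + 1.03*d + 5.93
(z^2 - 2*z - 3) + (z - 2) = z^2 - z - 5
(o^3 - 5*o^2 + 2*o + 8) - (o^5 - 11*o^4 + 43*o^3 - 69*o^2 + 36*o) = -o^5 + 11*o^4 - 42*o^3 + 64*o^2 - 34*o + 8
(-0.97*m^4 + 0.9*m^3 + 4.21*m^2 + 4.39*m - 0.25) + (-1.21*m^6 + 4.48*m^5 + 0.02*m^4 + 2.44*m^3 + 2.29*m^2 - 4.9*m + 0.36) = -1.21*m^6 + 4.48*m^5 - 0.95*m^4 + 3.34*m^3 + 6.5*m^2 - 0.510000000000001*m + 0.11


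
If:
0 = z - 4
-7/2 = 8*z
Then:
No Solution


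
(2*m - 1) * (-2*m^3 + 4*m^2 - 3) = -4*m^4 + 10*m^3 - 4*m^2 - 6*m + 3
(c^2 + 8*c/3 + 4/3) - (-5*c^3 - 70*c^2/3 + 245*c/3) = 5*c^3 + 73*c^2/3 - 79*c + 4/3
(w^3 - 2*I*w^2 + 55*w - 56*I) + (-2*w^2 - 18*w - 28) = w^3 - 2*w^2 - 2*I*w^2 + 37*w - 28 - 56*I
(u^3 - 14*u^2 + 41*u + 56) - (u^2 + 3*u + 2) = u^3 - 15*u^2 + 38*u + 54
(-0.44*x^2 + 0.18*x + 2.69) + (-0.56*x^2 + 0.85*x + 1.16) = -1.0*x^2 + 1.03*x + 3.85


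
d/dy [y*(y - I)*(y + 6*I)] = 3*y^2 + 10*I*y + 6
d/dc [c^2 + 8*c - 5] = 2*c + 8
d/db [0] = 0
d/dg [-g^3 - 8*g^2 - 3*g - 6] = -3*g^2 - 16*g - 3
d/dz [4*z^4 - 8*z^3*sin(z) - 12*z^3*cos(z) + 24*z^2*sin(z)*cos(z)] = 4*z*(3*z^2*sin(z) - 2*z^2*cos(z) + 4*z^2 - 6*z*sin(z) - 9*z*cos(z) + 6*z*cos(2*z) + 6*sin(2*z))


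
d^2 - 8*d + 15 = (d - 5)*(d - 3)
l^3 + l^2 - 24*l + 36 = (l - 3)*(l - 2)*(l + 6)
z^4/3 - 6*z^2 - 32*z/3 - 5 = (z/3 + 1)*(z - 5)*(z + 1)^2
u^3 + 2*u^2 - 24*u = u*(u - 4)*(u + 6)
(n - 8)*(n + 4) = n^2 - 4*n - 32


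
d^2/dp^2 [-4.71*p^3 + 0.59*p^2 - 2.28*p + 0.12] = 1.18 - 28.26*p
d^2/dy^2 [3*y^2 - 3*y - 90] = 6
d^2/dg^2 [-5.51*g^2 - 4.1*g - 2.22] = -11.0200000000000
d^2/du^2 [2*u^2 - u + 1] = 4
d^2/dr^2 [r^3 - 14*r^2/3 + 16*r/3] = 6*r - 28/3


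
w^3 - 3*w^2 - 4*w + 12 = (w - 3)*(w - 2)*(w + 2)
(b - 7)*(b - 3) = b^2 - 10*b + 21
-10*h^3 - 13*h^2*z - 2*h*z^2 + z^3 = (-5*h + z)*(h + z)*(2*h + z)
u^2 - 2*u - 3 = (u - 3)*(u + 1)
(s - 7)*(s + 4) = s^2 - 3*s - 28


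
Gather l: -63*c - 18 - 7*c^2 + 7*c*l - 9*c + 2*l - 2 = -7*c^2 - 72*c + l*(7*c + 2) - 20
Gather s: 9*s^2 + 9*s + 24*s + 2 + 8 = 9*s^2 + 33*s + 10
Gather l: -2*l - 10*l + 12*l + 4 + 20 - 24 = 0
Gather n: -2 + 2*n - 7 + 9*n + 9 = 11*n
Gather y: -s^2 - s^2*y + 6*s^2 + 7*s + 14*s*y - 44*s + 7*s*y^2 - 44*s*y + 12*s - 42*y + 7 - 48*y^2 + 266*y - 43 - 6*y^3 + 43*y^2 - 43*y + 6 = 5*s^2 - 25*s - 6*y^3 + y^2*(7*s - 5) + y*(-s^2 - 30*s + 181) - 30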